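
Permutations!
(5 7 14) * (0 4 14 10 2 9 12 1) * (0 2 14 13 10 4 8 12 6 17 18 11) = (0 8 12 1 2 9 6 17 18 11)(4 13 10 14 5 7) = [8, 2, 9, 3, 13, 7, 17, 4, 12, 6, 14, 0, 1, 10, 5, 15, 16, 18, 11]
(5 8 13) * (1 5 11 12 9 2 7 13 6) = (1 5 8 6)(2 7 13 11 12 9) = [0, 5, 7, 3, 4, 8, 1, 13, 6, 2, 10, 12, 9, 11]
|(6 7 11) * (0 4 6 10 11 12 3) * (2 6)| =|(0 4 2 6 7 12 3)(10 11)| =14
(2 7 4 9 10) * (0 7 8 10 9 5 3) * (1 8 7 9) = (0 9 1 8 10 2 7 4 5 3) = [9, 8, 7, 0, 5, 3, 6, 4, 10, 1, 2]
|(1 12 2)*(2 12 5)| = |(12)(1 5 2)| = 3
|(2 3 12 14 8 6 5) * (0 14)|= |(0 14 8 6 5 2 3 12)|= 8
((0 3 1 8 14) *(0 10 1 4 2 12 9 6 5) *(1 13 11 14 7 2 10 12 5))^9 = [6, 13, 12, 1, 8, 9, 10, 14, 11, 4, 7, 5, 3, 2, 0] = (0 6 10 7 14)(1 13 2 12 3)(4 8 11 5 9)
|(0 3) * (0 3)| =1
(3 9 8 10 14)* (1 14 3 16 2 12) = (1 14 16 2 12)(3 9 8 10) = [0, 14, 12, 9, 4, 5, 6, 7, 10, 8, 3, 11, 1, 13, 16, 15, 2]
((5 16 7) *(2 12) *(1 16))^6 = (1 7)(5 16) = [0, 7, 2, 3, 4, 16, 6, 1, 8, 9, 10, 11, 12, 13, 14, 15, 5]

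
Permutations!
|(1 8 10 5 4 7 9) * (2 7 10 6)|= |(1 8 6 2 7 9)(4 10 5)|= 6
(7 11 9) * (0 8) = (0 8)(7 11 9) = [8, 1, 2, 3, 4, 5, 6, 11, 0, 7, 10, 9]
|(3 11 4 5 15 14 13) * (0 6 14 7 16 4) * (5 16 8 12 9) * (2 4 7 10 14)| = |(0 6 2 4 16 7 8 12 9 5 15 10 14 13 3 11)| = 16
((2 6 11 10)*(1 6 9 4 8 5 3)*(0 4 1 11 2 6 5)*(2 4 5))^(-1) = (0 8 4 6 10 11 3 5)(1 9 2) = [8, 9, 1, 5, 6, 0, 10, 7, 4, 2, 11, 3]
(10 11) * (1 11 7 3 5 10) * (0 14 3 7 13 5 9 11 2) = (0 14 3 9 11 1 2)(5 10 13) = [14, 2, 0, 9, 4, 10, 6, 7, 8, 11, 13, 1, 12, 5, 3]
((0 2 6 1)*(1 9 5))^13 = [2, 0, 6, 3, 4, 1, 9, 7, 8, 5] = (0 2 6 9 5 1)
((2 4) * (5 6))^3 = (2 4)(5 6) = [0, 1, 4, 3, 2, 6, 5]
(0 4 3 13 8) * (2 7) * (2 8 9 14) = (0 4 3 13 9 14 2 7 8) = [4, 1, 7, 13, 3, 5, 6, 8, 0, 14, 10, 11, 12, 9, 2]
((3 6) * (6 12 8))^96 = (12) = [0, 1, 2, 3, 4, 5, 6, 7, 8, 9, 10, 11, 12]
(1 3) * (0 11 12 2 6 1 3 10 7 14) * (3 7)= (0 11 12 2 6 1 10 3 7 14)= [11, 10, 6, 7, 4, 5, 1, 14, 8, 9, 3, 12, 2, 13, 0]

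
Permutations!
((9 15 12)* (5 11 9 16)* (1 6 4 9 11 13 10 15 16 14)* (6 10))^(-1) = (1 14 12 15 10)(4 6 13 5 16 9) = [0, 14, 2, 3, 6, 16, 13, 7, 8, 4, 1, 11, 15, 5, 12, 10, 9]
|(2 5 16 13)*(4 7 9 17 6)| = 20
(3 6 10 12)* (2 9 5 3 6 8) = (2 9 5 3 8)(6 10 12) = [0, 1, 9, 8, 4, 3, 10, 7, 2, 5, 12, 11, 6]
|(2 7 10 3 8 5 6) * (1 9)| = |(1 9)(2 7 10 3 8 5 6)| = 14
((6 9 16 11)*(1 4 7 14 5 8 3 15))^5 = (1 8 7 15 5 4 3 14)(6 9 16 11) = [0, 8, 2, 14, 3, 4, 9, 15, 7, 16, 10, 6, 12, 13, 1, 5, 11]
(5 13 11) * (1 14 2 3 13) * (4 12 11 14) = (1 4 12 11 5)(2 3 13 14) = [0, 4, 3, 13, 12, 1, 6, 7, 8, 9, 10, 5, 11, 14, 2]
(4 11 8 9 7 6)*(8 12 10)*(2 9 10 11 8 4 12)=(2 9 7 6 12 11)(4 8 10)=[0, 1, 9, 3, 8, 5, 12, 6, 10, 7, 4, 2, 11]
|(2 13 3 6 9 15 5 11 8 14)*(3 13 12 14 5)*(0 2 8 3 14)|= 24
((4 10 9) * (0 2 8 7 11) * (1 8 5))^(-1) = (0 11 7 8 1 5 2)(4 9 10) = [11, 5, 0, 3, 9, 2, 6, 8, 1, 10, 4, 7]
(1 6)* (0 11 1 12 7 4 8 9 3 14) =(0 11 1 6 12 7 4 8 9 3 14) =[11, 6, 2, 14, 8, 5, 12, 4, 9, 3, 10, 1, 7, 13, 0]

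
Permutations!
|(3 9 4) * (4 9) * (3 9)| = 3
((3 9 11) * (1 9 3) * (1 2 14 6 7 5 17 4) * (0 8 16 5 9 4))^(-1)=(0 17 5 16 8)(1 4)(2 11 9 7 6 14)=[17, 4, 11, 3, 1, 16, 14, 6, 0, 7, 10, 9, 12, 13, 2, 15, 8, 5]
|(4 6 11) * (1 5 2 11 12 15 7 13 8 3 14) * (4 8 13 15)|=42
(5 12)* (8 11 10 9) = (5 12)(8 11 10 9) = [0, 1, 2, 3, 4, 12, 6, 7, 11, 8, 9, 10, 5]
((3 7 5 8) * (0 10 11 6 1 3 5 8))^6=(0 7 6)(1 10 8)(3 11 5)=[7, 10, 2, 11, 4, 3, 0, 6, 1, 9, 8, 5]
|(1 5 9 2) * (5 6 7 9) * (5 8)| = 10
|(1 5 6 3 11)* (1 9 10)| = |(1 5 6 3 11 9 10)| = 7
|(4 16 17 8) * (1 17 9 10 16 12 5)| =6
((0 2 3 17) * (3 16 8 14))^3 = [8, 1, 14, 2, 4, 5, 6, 7, 17, 9, 10, 11, 12, 13, 0, 15, 3, 16] = (0 8 17 16 3 2 14)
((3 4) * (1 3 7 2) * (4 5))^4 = (1 7 5)(2 4 3) = [0, 7, 4, 2, 3, 1, 6, 5]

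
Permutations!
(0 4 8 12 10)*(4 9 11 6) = (0 9 11 6 4 8 12 10) = [9, 1, 2, 3, 8, 5, 4, 7, 12, 11, 0, 6, 10]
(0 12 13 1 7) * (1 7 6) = (0 12 13 7)(1 6) = [12, 6, 2, 3, 4, 5, 1, 0, 8, 9, 10, 11, 13, 7]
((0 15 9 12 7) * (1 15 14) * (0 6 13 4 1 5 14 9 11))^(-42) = (0 15 4 6 12)(1 13 7 9 11) = [15, 13, 2, 3, 6, 5, 12, 9, 8, 11, 10, 1, 0, 7, 14, 4]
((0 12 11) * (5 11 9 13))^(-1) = (0 11 5 13 9 12) = [11, 1, 2, 3, 4, 13, 6, 7, 8, 12, 10, 5, 0, 9]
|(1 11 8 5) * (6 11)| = |(1 6 11 8 5)| = 5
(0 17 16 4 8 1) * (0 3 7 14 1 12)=[17, 3, 2, 7, 8, 5, 6, 14, 12, 9, 10, 11, 0, 13, 1, 15, 4, 16]=(0 17 16 4 8 12)(1 3 7 14)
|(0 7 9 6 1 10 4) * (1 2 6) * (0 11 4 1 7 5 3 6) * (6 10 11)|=18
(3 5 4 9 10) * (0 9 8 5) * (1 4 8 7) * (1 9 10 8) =(0 10 3)(1 4 7 9 8 5) =[10, 4, 2, 0, 7, 1, 6, 9, 5, 8, 3]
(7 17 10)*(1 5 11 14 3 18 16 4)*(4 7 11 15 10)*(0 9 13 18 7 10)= (0 9 13 18 16 10 11 14 3 7 17 4 1 5 15)= [9, 5, 2, 7, 1, 15, 6, 17, 8, 13, 11, 14, 12, 18, 3, 0, 10, 4, 16]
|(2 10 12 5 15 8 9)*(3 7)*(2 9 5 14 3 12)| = |(2 10)(3 7 12 14)(5 15 8)| = 12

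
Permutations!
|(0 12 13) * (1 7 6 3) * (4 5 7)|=|(0 12 13)(1 4 5 7 6 3)|=6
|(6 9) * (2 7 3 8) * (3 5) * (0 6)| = |(0 6 9)(2 7 5 3 8)| = 15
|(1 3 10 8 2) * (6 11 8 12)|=8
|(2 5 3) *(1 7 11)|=3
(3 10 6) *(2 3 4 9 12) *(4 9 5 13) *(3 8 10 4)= [0, 1, 8, 4, 5, 13, 9, 7, 10, 12, 6, 11, 2, 3]= (2 8 10 6 9 12)(3 4 5 13)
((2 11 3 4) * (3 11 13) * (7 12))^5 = (2 13 3 4)(7 12) = [0, 1, 13, 4, 2, 5, 6, 12, 8, 9, 10, 11, 7, 3]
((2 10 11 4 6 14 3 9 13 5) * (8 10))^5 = (2 6 5 4 13 11 9 10 3 8 14) = [0, 1, 6, 8, 13, 4, 5, 7, 14, 10, 3, 9, 12, 11, 2]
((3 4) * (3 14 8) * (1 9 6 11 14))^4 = (1 14)(3 6)(4 11)(8 9) = [0, 14, 2, 6, 11, 5, 3, 7, 9, 8, 10, 4, 12, 13, 1]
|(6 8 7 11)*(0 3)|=4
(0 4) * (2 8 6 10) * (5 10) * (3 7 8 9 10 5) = [4, 1, 9, 7, 0, 5, 3, 8, 6, 10, 2] = (0 4)(2 9 10)(3 7 8 6)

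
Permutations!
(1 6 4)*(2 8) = (1 6 4)(2 8) = [0, 6, 8, 3, 1, 5, 4, 7, 2]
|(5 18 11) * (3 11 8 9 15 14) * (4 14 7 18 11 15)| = |(3 15 7 18 8 9 4 14)(5 11)| = 8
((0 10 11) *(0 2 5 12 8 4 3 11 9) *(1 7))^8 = (0 9 10)(2 5 12 8 4 3 11) = [9, 1, 5, 11, 3, 12, 6, 7, 4, 10, 0, 2, 8]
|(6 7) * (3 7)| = |(3 7 6)| = 3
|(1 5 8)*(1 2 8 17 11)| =4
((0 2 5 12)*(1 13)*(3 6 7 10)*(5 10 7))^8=(13)(0 2 10 3 6 5 12)=[2, 1, 10, 6, 4, 12, 5, 7, 8, 9, 3, 11, 0, 13]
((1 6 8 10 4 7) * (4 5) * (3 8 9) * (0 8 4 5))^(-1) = (0 10 8)(1 7 4 3 9 6) = [10, 7, 2, 9, 3, 5, 1, 4, 0, 6, 8]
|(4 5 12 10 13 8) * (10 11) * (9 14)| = |(4 5 12 11 10 13 8)(9 14)| = 14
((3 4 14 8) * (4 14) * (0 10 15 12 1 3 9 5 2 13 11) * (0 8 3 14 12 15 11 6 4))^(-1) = (15)(0 4 6 13 2 5 9 8 11 10)(1 12 3 14) = [4, 12, 5, 14, 6, 9, 13, 7, 11, 8, 0, 10, 3, 2, 1, 15]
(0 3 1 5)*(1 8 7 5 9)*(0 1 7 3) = (1 9 7 5)(3 8) = [0, 9, 2, 8, 4, 1, 6, 5, 3, 7]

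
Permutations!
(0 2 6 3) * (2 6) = (0 6 3) = [6, 1, 2, 0, 4, 5, 3]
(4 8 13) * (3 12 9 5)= (3 12 9 5)(4 8 13)= [0, 1, 2, 12, 8, 3, 6, 7, 13, 5, 10, 11, 9, 4]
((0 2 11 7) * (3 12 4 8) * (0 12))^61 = (0 4 11 3 12 2 8 7) = [4, 1, 8, 12, 11, 5, 6, 0, 7, 9, 10, 3, 2]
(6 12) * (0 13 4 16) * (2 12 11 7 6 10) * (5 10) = (0 13 4 16)(2 12 5 10)(6 11 7) = [13, 1, 12, 3, 16, 10, 11, 6, 8, 9, 2, 7, 5, 4, 14, 15, 0]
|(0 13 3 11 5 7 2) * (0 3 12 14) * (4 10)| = 20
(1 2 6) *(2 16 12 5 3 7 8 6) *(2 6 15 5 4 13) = [0, 16, 6, 7, 13, 3, 1, 8, 15, 9, 10, 11, 4, 2, 14, 5, 12] = (1 16 12 4 13 2 6)(3 7 8 15 5)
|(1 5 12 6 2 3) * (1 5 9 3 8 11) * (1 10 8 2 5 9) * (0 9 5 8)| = 9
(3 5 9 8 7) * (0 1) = (0 1)(3 5 9 8 7) = [1, 0, 2, 5, 4, 9, 6, 3, 7, 8]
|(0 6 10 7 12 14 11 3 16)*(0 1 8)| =|(0 6 10 7 12 14 11 3 16 1 8)| =11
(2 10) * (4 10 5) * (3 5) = (2 3 5 4 10) = [0, 1, 3, 5, 10, 4, 6, 7, 8, 9, 2]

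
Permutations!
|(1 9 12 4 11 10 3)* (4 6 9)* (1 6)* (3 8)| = |(1 4 11 10 8 3 6 9 12)| = 9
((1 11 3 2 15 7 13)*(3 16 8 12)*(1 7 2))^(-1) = (1 3 12 8 16 11)(2 15)(7 13) = [0, 3, 15, 12, 4, 5, 6, 13, 16, 9, 10, 1, 8, 7, 14, 2, 11]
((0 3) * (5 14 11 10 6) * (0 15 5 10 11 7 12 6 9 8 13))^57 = [9, 1, 2, 8, 4, 0, 14, 15, 6, 12, 7, 11, 5, 10, 3, 13] = (0 9 12 5)(3 8 6 14)(7 15 13 10)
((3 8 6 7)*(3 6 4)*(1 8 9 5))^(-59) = (1 8 4 3 9 5)(6 7) = [0, 8, 2, 9, 3, 1, 7, 6, 4, 5]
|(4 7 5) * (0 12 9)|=|(0 12 9)(4 7 5)|=3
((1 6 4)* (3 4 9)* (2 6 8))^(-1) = (1 4 3 9 6 2 8) = [0, 4, 8, 9, 3, 5, 2, 7, 1, 6]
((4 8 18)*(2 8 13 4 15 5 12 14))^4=(2 5 8 12 18 14 15)=[0, 1, 5, 3, 4, 8, 6, 7, 12, 9, 10, 11, 18, 13, 15, 2, 16, 17, 14]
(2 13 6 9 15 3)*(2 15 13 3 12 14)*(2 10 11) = (2 3 15 12 14 10 11)(6 9 13) = [0, 1, 3, 15, 4, 5, 9, 7, 8, 13, 11, 2, 14, 6, 10, 12]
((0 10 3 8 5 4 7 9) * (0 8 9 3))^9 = (0 10)(3 5)(4 9)(7 8) = [10, 1, 2, 5, 9, 3, 6, 8, 7, 4, 0]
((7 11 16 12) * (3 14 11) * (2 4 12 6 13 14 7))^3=[0, 1, 2, 7, 4, 5, 11, 3, 8, 9, 10, 13, 12, 16, 6, 15, 14]=(3 7)(6 11 13 16 14)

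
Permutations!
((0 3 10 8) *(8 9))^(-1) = (0 8 9 10 3) = [8, 1, 2, 0, 4, 5, 6, 7, 9, 10, 3]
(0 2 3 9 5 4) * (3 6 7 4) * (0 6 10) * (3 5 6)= [2, 1, 10, 9, 3, 5, 7, 4, 8, 6, 0]= (0 2 10)(3 9 6 7 4)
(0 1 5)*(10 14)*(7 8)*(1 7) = [7, 5, 2, 3, 4, 0, 6, 8, 1, 9, 14, 11, 12, 13, 10] = (0 7 8 1 5)(10 14)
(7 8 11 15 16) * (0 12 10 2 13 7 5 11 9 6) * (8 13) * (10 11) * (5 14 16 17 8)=(0 12 11 15 17 8 9 6)(2 5 10)(7 13)(14 16)=[12, 1, 5, 3, 4, 10, 0, 13, 9, 6, 2, 15, 11, 7, 16, 17, 14, 8]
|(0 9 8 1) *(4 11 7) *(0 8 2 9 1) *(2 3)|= |(0 1 8)(2 9 3)(4 11 7)|= 3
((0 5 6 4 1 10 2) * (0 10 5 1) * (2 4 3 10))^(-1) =(0 4 10 3 6 5 1) =[4, 0, 2, 6, 10, 1, 5, 7, 8, 9, 3]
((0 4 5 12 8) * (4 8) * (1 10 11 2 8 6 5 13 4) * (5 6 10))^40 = (13)(1 5 12) = [0, 5, 2, 3, 4, 12, 6, 7, 8, 9, 10, 11, 1, 13]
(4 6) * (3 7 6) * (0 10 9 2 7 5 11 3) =[10, 1, 7, 5, 0, 11, 4, 6, 8, 2, 9, 3] =(0 10 9 2 7 6 4)(3 5 11)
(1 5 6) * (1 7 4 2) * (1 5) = (2 5 6 7 4) = [0, 1, 5, 3, 2, 6, 7, 4]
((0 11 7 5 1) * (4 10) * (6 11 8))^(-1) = [1, 5, 2, 3, 10, 7, 8, 11, 0, 9, 4, 6] = (0 1 5 7 11 6 8)(4 10)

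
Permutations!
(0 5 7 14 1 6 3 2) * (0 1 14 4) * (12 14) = (0 5 7 4)(1 6 3 2)(12 14) = [5, 6, 1, 2, 0, 7, 3, 4, 8, 9, 10, 11, 14, 13, 12]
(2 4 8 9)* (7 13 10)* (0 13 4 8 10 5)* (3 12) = (0 13 5)(2 8 9)(3 12)(4 10 7) = [13, 1, 8, 12, 10, 0, 6, 4, 9, 2, 7, 11, 3, 5]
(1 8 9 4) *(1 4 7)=(1 8 9 7)=[0, 8, 2, 3, 4, 5, 6, 1, 9, 7]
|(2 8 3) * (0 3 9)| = |(0 3 2 8 9)| = 5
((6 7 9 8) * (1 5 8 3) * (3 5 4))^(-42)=(5 7 8 9 6)=[0, 1, 2, 3, 4, 7, 5, 8, 9, 6]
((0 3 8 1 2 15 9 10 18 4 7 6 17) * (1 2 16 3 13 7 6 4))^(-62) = (0 6 7)(1 16 3 8 2 15 9 10 18)(4 13 17) = [6, 16, 15, 8, 13, 5, 7, 0, 2, 10, 18, 11, 12, 17, 14, 9, 3, 4, 1]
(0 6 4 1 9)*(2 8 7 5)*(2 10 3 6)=(0 2 8 7 5 10 3 6 4 1 9)=[2, 9, 8, 6, 1, 10, 4, 5, 7, 0, 3]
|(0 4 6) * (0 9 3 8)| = 6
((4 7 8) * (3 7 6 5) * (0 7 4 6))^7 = (8) = [0, 1, 2, 3, 4, 5, 6, 7, 8]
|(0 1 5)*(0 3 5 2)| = 6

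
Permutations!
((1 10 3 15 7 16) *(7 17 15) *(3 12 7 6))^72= (17)(1 12 16 10 7)= [0, 12, 2, 3, 4, 5, 6, 1, 8, 9, 7, 11, 16, 13, 14, 15, 10, 17]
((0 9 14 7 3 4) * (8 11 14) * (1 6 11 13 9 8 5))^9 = (0 7 6 9)(1 13 4 14)(3 11 5 8) = [7, 13, 2, 11, 14, 8, 9, 6, 3, 0, 10, 5, 12, 4, 1]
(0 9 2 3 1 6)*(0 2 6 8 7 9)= (1 8 7 9 6 2 3)= [0, 8, 3, 1, 4, 5, 2, 9, 7, 6]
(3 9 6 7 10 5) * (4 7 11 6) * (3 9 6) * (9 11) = (3 6 9 4 7 10 5 11) = [0, 1, 2, 6, 7, 11, 9, 10, 8, 4, 5, 3]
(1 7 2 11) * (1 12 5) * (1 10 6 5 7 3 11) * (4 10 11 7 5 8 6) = (1 3 7 2)(4 10)(5 11 12)(6 8) = [0, 3, 1, 7, 10, 11, 8, 2, 6, 9, 4, 12, 5]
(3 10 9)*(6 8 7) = (3 10 9)(6 8 7) = [0, 1, 2, 10, 4, 5, 8, 6, 7, 3, 9]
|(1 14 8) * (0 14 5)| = |(0 14 8 1 5)| = 5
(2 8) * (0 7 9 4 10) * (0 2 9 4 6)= (0 7 4 10 2 8 9 6)= [7, 1, 8, 3, 10, 5, 0, 4, 9, 6, 2]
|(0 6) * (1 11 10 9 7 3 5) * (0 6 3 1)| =15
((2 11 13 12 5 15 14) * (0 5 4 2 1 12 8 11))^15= (0 2 4 12 1 14 15 5)= [2, 14, 4, 3, 12, 0, 6, 7, 8, 9, 10, 11, 1, 13, 15, 5]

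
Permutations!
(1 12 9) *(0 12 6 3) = (0 12 9 1 6 3) = [12, 6, 2, 0, 4, 5, 3, 7, 8, 1, 10, 11, 9]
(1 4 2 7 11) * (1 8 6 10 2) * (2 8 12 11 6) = (1 4)(2 7 6 10 8)(11 12) = [0, 4, 7, 3, 1, 5, 10, 6, 2, 9, 8, 12, 11]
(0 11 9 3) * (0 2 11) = (2 11 9 3) = [0, 1, 11, 2, 4, 5, 6, 7, 8, 3, 10, 9]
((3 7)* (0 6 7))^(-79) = (0 6 7 3) = [6, 1, 2, 0, 4, 5, 7, 3]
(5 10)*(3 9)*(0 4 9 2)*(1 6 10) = (0 4 9 3 2)(1 6 10 5) = [4, 6, 0, 2, 9, 1, 10, 7, 8, 3, 5]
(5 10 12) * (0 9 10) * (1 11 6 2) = (0 9 10 12 5)(1 11 6 2) = [9, 11, 1, 3, 4, 0, 2, 7, 8, 10, 12, 6, 5]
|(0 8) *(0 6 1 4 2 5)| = |(0 8 6 1 4 2 5)| = 7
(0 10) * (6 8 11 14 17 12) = (0 10)(6 8 11 14 17 12) = [10, 1, 2, 3, 4, 5, 8, 7, 11, 9, 0, 14, 6, 13, 17, 15, 16, 12]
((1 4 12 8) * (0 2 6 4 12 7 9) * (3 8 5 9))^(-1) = (0 9 5 12 1 8 3 7 4 6 2) = [9, 8, 0, 7, 6, 12, 2, 4, 3, 5, 10, 11, 1]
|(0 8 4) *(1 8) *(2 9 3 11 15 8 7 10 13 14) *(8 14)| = 42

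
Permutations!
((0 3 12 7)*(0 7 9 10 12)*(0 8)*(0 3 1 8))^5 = (0 1 8 3)(9 12 10) = [1, 8, 2, 0, 4, 5, 6, 7, 3, 12, 9, 11, 10]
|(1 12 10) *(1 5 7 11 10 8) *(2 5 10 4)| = 15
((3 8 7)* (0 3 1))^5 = (8) = [0, 1, 2, 3, 4, 5, 6, 7, 8]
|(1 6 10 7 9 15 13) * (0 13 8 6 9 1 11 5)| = |(0 13 11 5)(1 9 15 8 6 10 7)| = 28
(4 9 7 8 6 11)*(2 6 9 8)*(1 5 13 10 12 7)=(1 5 13 10 12 7 2 6 11 4 8 9)=[0, 5, 6, 3, 8, 13, 11, 2, 9, 1, 12, 4, 7, 10]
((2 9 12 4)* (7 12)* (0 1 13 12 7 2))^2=(0 13 4 1 12)=[13, 12, 2, 3, 1, 5, 6, 7, 8, 9, 10, 11, 0, 4]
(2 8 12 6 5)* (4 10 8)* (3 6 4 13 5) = (2 13 5)(3 6)(4 10 8 12) = [0, 1, 13, 6, 10, 2, 3, 7, 12, 9, 8, 11, 4, 5]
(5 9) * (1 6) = (1 6)(5 9) = [0, 6, 2, 3, 4, 9, 1, 7, 8, 5]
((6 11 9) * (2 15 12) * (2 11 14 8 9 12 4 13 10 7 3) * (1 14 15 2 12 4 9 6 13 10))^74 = [0, 15, 2, 11, 7, 5, 1, 12, 13, 8, 3, 10, 4, 6, 9, 14] = (1 15 14 9 8 13 6)(3 11 10)(4 7 12)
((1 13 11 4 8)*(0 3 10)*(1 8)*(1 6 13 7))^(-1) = [10, 7, 2, 0, 11, 5, 4, 1, 8, 9, 3, 13, 12, 6] = (0 10 3)(1 7)(4 11 13 6)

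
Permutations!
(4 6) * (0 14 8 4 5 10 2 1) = (0 14 8 4 6 5 10 2 1) = [14, 0, 1, 3, 6, 10, 5, 7, 4, 9, 2, 11, 12, 13, 8]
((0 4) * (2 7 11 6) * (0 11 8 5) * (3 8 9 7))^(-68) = (0 2)(3 4)(5 6)(8 11) = [2, 1, 0, 4, 3, 6, 5, 7, 11, 9, 10, 8]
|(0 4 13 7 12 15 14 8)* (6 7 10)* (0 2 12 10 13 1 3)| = 60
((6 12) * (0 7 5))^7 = (0 7 5)(6 12) = [7, 1, 2, 3, 4, 0, 12, 5, 8, 9, 10, 11, 6]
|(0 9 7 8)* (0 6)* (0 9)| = |(6 9 7 8)| = 4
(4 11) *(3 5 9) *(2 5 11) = (2 5 9 3 11 4) = [0, 1, 5, 11, 2, 9, 6, 7, 8, 3, 10, 4]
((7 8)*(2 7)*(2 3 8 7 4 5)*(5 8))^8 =(2 3 4 5 8) =[0, 1, 3, 4, 5, 8, 6, 7, 2]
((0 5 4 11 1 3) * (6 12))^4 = (12)(0 1 4)(3 11 5) = [1, 4, 2, 11, 0, 3, 6, 7, 8, 9, 10, 5, 12]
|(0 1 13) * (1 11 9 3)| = |(0 11 9 3 1 13)| = 6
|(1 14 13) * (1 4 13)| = |(1 14)(4 13)| = 2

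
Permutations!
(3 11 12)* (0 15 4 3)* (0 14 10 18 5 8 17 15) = (3 11 12 14 10 18 5 8 17 15 4) = [0, 1, 2, 11, 3, 8, 6, 7, 17, 9, 18, 12, 14, 13, 10, 4, 16, 15, 5]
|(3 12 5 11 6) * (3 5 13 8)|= 12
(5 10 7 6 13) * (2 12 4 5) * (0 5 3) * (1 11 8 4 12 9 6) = (0 5 10 7 1 11 8 4 3)(2 9 6 13) = [5, 11, 9, 0, 3, 10, 13, 1, 4, 6, 7, 8, 12, 2]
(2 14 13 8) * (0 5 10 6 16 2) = (0 5 10 6 16 2 14 13 8) = [5, 1, 14, 3, 4, 10, 16, 7, 0, 9, 6, 11, 12, 8, 13, 15, 2]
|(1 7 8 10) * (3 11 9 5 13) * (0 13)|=12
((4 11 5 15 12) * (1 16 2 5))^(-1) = [0, 11, 16, 3, 12, 2, 6, 7, 8, 9, 10, 4, 15, 13, 14, 5, 1] = (1 11 4 12 15 5 2 16)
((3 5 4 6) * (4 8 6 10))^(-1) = (3 6 8 5)(4 10) = [0, 1, 2, 6, 10, 3, 8, 7, 5, 9, 4]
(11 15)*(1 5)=(1 5)(11 15)=[0, 5, 2, 3, 4, 1, 6, 7, 8, 9, 10, 15, 12, 13, 14, 11]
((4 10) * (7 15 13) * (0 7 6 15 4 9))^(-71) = (0 9 10 4 7)(6 15 13) = [9, 1, 2, 3, 7, 5, 15, 0, 8, 10, 4, 11, 12, 6, 14, 13]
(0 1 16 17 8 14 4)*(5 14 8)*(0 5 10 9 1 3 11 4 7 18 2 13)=[3, 16, 13, 11, 5, 14, 6, 18, 8, 1, 9, 4, 12, 0, 7, 15, 17, 10, 2]=(0 3 11 4 5 14 7 18 2 13)(1 16 17 10 9)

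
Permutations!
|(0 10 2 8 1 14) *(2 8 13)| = 10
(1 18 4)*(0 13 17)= [13, 18, 2, 3, 1, 5, 6, 7, 8, 9, 10, 11, 12, 17, 14, 15, 16, 0, 4]= (0 13 17)(1 18 4)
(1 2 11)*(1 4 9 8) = (1 2 11 4 9 8) = [0, 2, 11, 3, 9, 5, 6, 7, 1, 8, 10, 4]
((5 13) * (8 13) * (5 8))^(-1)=(8 13)=[0, 1, 2, 3, 4, 5, 6, 7, 13, 9, 10, 11, 12, 8]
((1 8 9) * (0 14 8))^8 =[9, 8, 2, 3, 4, 5, 6, 7, 0, 14, 10, 11, 12, 13, 1] =(0 9 14 1 8)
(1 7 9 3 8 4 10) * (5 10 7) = (1 5 10)(3 8 4 7 9) = [0, 5, 2, 8, 7, 10, 6, 9, 4, 3, 1]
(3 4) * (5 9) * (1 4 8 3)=(1 4)(3 8)(5 9)=[0, 4, 2, 8, 1, 9, 6, 7, 3, 5]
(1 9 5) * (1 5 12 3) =[0, 9, 2, 1, 4, 5, 6, 7, 8, 12, 10, 11, 3] =(1 9 12 3)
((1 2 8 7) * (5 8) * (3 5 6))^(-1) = [0, 7, 1, 6, 4, 3, 2, 8, 5] = (1 7 8 5 3 6 2)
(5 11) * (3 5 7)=(3 5 11 7)=[0, 1, 2, 5, 4, 11, 6, 3, 8, 9, 10, 7]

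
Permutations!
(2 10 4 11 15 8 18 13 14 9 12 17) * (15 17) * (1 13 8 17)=(1 13 14 9 12 15 17 2 10 4 11)(8 18)=[0, 13, 10, 3, 11, 5, 6, 7, 18, 12, 4, 1, 15, 14, 9, 17, 16, 2, 8]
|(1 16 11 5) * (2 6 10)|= |(1 16 11 5)(2 6 10)|= 12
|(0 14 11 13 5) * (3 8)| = 10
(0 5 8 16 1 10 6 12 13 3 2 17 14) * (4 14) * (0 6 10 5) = (1 5 8 16)(2 17 4 14 6 12 13 3) = [0, 5, 17, 2, 14, 8, 12, 7, 16, 9, 10, 11, 13, 3, 6, 15, 1, 4]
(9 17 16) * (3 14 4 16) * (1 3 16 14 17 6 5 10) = (1 3 17 16 9 6 5 10)(4 14) = [0, 3, 2, 17, 14, 10, 5, 7, 8, 6, 1, 11, 12, 13, 4, 15, 9, 16]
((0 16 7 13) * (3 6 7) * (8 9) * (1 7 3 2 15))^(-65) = (0 7 15 16 13 1 2)(3 6)(8 9) = [7, 2, 0, 6, 4, 5, 3, 15, 9, 8, 10, 11, 12, 1, 14, 16, 13]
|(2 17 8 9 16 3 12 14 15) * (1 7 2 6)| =|(1 7 2 17 8 9 16 3 12 14 15 6)| =12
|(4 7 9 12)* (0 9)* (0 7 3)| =|(0 9 12 4 3)| =5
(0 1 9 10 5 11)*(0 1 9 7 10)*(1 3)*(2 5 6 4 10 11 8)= [9, 7, 5, 1, 10, 8, 4, 11, 2, 0, 6, 3]= (0 9)(1 7 11 3)(2 5 8)(4 10 6)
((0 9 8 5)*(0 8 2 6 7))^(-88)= (0 2 7 9 6)= [2, 1, 7, 3, 4, 5, 0, 9, 8, 6]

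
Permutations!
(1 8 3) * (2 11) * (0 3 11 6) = (0 3 1 8 11 2 6) = [3, 8, 6, 1, 4, 5, 0, 7, 11, 9, 10, 2]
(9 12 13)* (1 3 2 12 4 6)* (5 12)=[0, 3, 5, 2, 6, 12, 1, 7, 8, 4, 10, 11, 13, 9]=(1 3 2 5 12 13 9 4 6)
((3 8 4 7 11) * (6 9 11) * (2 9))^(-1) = (2 6 7 4 8 3 11 9) = [0, 1, 6, 11, 8, 5, 7, 4, 3, 2, 10, 9]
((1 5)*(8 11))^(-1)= [0, 5, 2, 3, 4, 1, 6, 7, 11, 9, 10, 8]= (1 5)(8 11)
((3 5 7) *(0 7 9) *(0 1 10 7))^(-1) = (1 9 5 3 7 10) = [0, 9, 2, 7, 4, 3, 6, 10, 8, 5, 1]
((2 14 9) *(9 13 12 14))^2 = (12 13 14) = [0, 1, 2, 3, 4, 5, 6, 7, 8, 9, 10, 11, 13, 14, 12]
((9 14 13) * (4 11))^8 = (9 13 14) = [0, 1, 2, 3, 4, 5, 6, 7, 8, 13, 10, 11, 12, 14, 9]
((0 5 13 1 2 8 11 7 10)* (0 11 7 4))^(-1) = [4, 13, 1, 3, 11, 0, 6, 8, 2, 9, 7, 10, 12, 5] = (0 4 11 10 7 8 2 1 13 5)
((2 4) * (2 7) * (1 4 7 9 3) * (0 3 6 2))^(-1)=(0 7 2 6 9 4 1 3)=[7, 3, 6, 0, 1, 5, 9, 2, 8, 4]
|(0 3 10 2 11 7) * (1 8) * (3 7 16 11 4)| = |(0 7)(1 8)(2 4 3 10)(11 16)| = 4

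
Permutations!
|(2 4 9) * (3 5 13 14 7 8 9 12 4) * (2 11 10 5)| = 8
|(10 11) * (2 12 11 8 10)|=|(2 12 11)(8 10)|=6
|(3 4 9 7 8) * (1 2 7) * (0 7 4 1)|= 8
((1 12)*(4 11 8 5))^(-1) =(1 12)(4 5 8 11) =[0, 12, 2, 3, 5, 8, 6, 7, 11, 9, 10, 4, 1]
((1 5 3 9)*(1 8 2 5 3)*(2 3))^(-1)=[0, 5, 1, 8, 4, 2, 6, 7, 9, 3]=(1 5 2)(3 8 9)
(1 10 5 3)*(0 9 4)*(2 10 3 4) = (0 9 2 10 5 4)(1 3) = [9, 3, 10, 1, 0, 4, 6, 7, 8, 2, 5]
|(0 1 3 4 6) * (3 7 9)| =|(0 1 7 9 3 4 6)| =7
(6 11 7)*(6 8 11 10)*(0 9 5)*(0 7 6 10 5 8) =(0 9 8 11 6 5 7) =[9, 1, 2, 3, 4, 7, 5, 0, 11, 8, 10, 6]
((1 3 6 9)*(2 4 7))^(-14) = (1 6)(2 4 7)(3 9) = [0, 6, 4, 9, 7, 5, 1, 2, 8, 3]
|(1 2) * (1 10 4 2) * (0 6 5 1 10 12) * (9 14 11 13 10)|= 12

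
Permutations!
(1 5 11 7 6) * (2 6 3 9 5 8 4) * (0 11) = [11, 8, 6, 9, 2, 0, 1, 3, 4, 5, 10, 7] = (0 11 7 3 9 5)(1 8 4 2 6)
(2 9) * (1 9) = (1 9 2) = [0, 9, 1, 3, 4, 5, 6, 7, 8, 2]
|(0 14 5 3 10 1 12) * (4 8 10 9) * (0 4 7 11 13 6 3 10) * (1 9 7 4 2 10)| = |(0 14 5 1 12 2 10 9 4 8)(3 7 11 13 6)| = 10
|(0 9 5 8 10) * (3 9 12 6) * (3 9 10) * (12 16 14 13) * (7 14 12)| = |(0 16 12 6 9 5 8 3 10)(7 14 13)| = 9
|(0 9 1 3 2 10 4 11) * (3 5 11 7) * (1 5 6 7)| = 28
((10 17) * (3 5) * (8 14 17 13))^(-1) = (3 5)(8 13 10 17 14) = [0, 1, 2, 5, 4, 3, 6, 7, 13, 9, 17, 11, 12, 10, 8, 15, 16, 14]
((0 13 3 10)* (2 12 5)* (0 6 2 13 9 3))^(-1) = (0 13 5 12 2 6 10 3 9) = [13, 1, 6, 9, 4, 12, 10, 7, 8, 0, 3, 11, 2, 5]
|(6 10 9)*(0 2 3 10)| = 6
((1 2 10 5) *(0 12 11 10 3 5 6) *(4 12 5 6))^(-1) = (0 6 3 2 1 5)(4 10 11 12) = [6, 5, 1, 2, 10, 0, 3, 7, 8, 9, 11, 12, 4]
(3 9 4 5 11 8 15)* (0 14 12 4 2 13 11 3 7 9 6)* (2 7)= [14, 1, 13, 6, 5, 3, 0, 9, 15, 7, 10, 8, 4, 11, 12, 2]= (0 14 12 4 5 3 6)(2 13 11 8 15)(7 9)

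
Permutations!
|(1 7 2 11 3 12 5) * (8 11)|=|(1 7 2 8 11 3 12 5)|=8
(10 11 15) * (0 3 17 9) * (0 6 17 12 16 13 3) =(3 12 16 13)(6 17 9)(10 11 15) =[0, 1, 2, 12, 4, 5, 17, 7, 8, 6, 11, 15, 16, 3, 14, 10, 13, 9]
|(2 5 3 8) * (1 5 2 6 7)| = |(1 5 3 8 6 7)| = 6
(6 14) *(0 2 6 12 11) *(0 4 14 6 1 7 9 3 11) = (0 2 1 7 9 3 11 4 14 12) = [2, 7, 1, 11, 14, 5, 6, 9, 8, 3, 10, 4, 0, 13, 12]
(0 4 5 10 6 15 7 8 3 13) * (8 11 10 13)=(0 4 5 13)(3 8)(6 15 7 11 10)=[4, 1, 2, 8, 5, 13, 15, 11, 3, 9, 6, 10, 12, 0, 14, 7]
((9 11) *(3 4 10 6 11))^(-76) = (3 10 11)(4 6 9) = [0, 1, 2, 10, 6, 5, 9, 7, 8, 4, 11, 3]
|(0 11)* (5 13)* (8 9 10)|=6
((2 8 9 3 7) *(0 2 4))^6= (0 4 7 3 9 8 2)= [4, 1, 0, 9, 7, 5, 6, 3, 2, 8]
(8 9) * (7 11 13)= (7 11 13)(8 9)= [0, 1, 2, 3, 4, 5, 6, 11, 9, 8, 10, 13, 12, 7]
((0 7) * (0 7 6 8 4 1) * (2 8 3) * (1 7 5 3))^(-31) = [1, 6, 3, 5, 8, 7, 0, 4, 2] = (0 1 6)(2 3 5 7 4 8)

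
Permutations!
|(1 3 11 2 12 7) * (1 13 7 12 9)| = |(1 3 11 2 9)(7 13)| = 10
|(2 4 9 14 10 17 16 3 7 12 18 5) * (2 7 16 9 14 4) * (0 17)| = |(0 17 9 4 14 10)(3 16)(5 7 12 18)| = 12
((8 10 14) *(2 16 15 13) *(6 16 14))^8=(16)=[0, 1, 2, 3, 4, 5, 6, 7, 8, 9, 10, 11, 12, 13, 14, 15, 16]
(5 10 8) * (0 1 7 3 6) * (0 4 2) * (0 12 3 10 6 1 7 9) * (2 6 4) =(0 7 10 8 5 4 6 2 12 3 1 9) =[7, 9, 12, 1, 6, 4, 2, 10, 5, 0, 8, 11, 3]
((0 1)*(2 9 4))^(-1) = (0 1)(2 4 9) = [1, 0, 4, 3, 9, 5, 6, 7, 8, 2]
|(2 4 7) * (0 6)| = |(0 6)(2 4 7)| = 6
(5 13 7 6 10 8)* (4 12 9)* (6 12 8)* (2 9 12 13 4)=(2 9)(4 8 5)(6 10)(7 13)=[0, 1, 9, 3, 8, 4, 10, 13, 5, 2, 6, 11, 12, 7]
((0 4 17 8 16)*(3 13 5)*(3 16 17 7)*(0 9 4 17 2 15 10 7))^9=(0 5 10 17 16 7 8 9 3 2 4 13 15)=[5, 1, 4, 2, 13, 10, 6, 8, 9, 3, 17, 11, 12, 15, 14, 0, 7, 16]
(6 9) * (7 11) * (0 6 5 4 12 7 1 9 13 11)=(0 6 13 11 1 9 5 4 12 7)=[6, 9, 2, 3, 12, 4, 13, 0, 8, 5, 10, 1, 7, 11]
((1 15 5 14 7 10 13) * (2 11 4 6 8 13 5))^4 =[0, 4, 8, 3, 1, 5, 15, 7, 2, 9, 10, 13, 12, 11, 14, 6] =(1 4)(2 8)(6 15)(11 13)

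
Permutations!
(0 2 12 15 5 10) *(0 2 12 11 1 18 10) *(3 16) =[12, 18, 11, 16, 4, 0, 6, 7, 8, 9, 2, 1, 15, 13, 14, 5, 3, 17, 10] =(0 12 15 5)(1 18 10 2 11)(3 16)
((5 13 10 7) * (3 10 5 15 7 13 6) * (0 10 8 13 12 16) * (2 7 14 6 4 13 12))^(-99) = (16) = [0, 1, 2, 3, 4, 5, 6, 7, 8, 9, 10, 11, 12, 13, 14, 15, 16]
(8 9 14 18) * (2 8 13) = (2 8 9 14 18 13) = [0, 1, 8, 3, 4, 5, 6, 7, 9, 14, 10, 11, 12, 2, 18, 15, 16, 17, 13]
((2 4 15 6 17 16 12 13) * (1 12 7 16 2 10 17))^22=[0, 17, 1, 3, 12, 5, 10, 7, 8, 9, 15, 11, 2, 4, 14, 13, 16, 6]=(1 17 6 10 15 13 4 12 2)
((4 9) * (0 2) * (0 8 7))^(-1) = (0 7 8 2)(4 9) = [7, 1, 0, 3, 9, 5, 6, 8, 2, 4]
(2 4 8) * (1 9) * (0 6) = (0 6)(1 9)(2 4 8) = [6, 9, 4, 3, 8, 5, 0, 7, 2, 1]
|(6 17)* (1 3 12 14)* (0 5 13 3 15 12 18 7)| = 12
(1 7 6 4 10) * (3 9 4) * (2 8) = (1 7 6 3 9 4 10)(2 8) = [0, 7, 8, 9, 10, 5, 3, 6, 2, 4, 1]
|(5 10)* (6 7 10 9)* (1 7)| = |(1 7 10 5 9 6)| = 6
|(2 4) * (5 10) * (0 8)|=|(0 8)(2 4)(5 10)|=2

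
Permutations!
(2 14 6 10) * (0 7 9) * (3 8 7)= (0 3 8 7 9)(2 14 6 10)= [3, 1, 14, 8, 4, 5, 10, 9, 7, 0, 2, 11, 12, 13, 6]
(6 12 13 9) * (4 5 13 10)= [0, 1, 2, 3, 5, 13, 12, 7, 8, 6, 4, 11, 10, 9]= (4 5 13 9 6 12 10)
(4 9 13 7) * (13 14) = (4 9 14 13 7) = [0, 1, 2, 3, 9, 5, 6, 4, 8, 14, 10, 11, 12, 7, 13]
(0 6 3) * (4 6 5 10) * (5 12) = [12, 1, 2, 0, 6, 10, 3, 7, 8, 9, 4, 11, 5] = (0 12 5 10 4 6 3)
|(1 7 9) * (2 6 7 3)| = 6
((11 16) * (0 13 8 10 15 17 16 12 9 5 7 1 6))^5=[17, 10, 2, 3, 4, 13, 15, 8, 11, 0, 12, 1, 6, 16, 14, 9, 7, 5]=(0 17 5 13 16 7 8 11 1 10 12 6 15 9)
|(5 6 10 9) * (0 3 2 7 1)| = |(0 3 2 7 1)(5 6 10 9)| = 20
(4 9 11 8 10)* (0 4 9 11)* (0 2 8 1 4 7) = [7, 4, 8, 3, 11, 5, 6, 0, 10, 2, 9, 1] = (0 7)(1 4 11)(2 8 10 9)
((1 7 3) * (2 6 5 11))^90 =(2 5)(6 11) =[0, 1, 5, 3, 4, 2, 11, 7, 8, 9, 10, 6]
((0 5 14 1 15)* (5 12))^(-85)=[15, 14, 2, 3, 4, 12, 6, 7, 8, 9, 10, 11, 0, 13, 5, 1]=(0 15 1 14 5 12)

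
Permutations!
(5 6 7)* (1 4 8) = (1 4 8)(5 6 7) = [0, 4, 2, 3, 8, 6, 7, 5, 1]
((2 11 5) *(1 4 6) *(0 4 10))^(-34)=(0 4 6 1 10)(2 5 11)=[4, 10, 5, 3, 6, 11, 1, 7, 8, 9, 0, 2]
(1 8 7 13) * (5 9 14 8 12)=(1 12 5 9 14 8 7 13)=[0, 12, 2, 3, 4, 9, 6, 13, 7, 14, 10, 11, 5, 1, 8]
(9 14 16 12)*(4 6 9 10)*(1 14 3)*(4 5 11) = (1 14 16 12 10 5 11 4 6 9 3) = [0, 14, 2, 1, 6, 11, 9, 7, 8, 3, 5, 4, 10, 13, 16, 15, 12]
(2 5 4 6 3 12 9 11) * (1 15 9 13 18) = (1 15 9 11 2 5 4 6 3 12 13 18) = [0, 15, 5, 12, 6, 4, 3, 7, 8, 11, 10, 2, 13, 18, 14, 9, 16, 17, 1]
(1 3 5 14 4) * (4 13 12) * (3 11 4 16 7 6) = (1 11 4)(3 5 14 13 12 16 7 6) = [0, 11, 2, 5, 1, 14, 3, 6, 8, 9, 10, 4, 16, 12, 13, 15, 7]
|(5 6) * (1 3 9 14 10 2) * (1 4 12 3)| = 14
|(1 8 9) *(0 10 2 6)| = 12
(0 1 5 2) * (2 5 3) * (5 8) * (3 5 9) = (0 1 5 8 9 3 2) = [1, 5, 0, 2, 4, 8, 6, 7, 9, 3]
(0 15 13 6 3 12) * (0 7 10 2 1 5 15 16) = (0 16)(1 5 15 13 6 3 12 7 10 2) = [16, 5, 1, 12, 4, 15, 3, 10, 8, 9, 2, 11, 7, 6, 14, 13, 0]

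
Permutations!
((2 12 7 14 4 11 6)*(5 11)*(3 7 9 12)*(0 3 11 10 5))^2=(0 7 4 3 14)(2 6 11)=[7, 1, 6, 14, 3, 5, 11, 4, 8, 9, 10, 2, 12, 13, 0]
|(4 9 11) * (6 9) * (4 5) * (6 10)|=6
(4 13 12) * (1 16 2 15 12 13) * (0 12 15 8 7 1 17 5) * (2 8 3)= (0 12 4 17 5)(1 16 8 7)(2 3)= [12, 16, 3, 2, 17, 0, 6, 1, 7, 9, 10, 11, 4, 13, 14, 15, 8, 5]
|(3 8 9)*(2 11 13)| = 3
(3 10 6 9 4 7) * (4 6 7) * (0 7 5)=[7, 1, 2, 10, 4, 0, 9, 3, 8, 6, 5]=(0 7 3 10 5)(6 9)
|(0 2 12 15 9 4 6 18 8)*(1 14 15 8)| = 28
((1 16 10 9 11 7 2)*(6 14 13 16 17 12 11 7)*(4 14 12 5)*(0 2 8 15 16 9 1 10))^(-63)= (0 14)(1 7)(2 13)(4 16)(5 15)(8 17)(9 10)= [14, 7, 13, 3, 16, 15, 6, 1, 17, 10, 9, 11, 12, 2, 0, 5, 4, 8]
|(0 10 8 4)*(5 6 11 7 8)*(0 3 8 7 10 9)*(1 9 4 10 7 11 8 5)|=18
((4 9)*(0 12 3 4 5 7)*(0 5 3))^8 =(12)(3 9 4) =[0, 1, 2, 9, 3, 5, 6, 7, 8, 4, 10, 11, 12]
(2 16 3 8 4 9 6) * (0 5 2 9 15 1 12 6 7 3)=(0 5 2 16)(1 12 6 9 7 3 8 4 15)=[5, 12, 16, 8, 15, 2, 9, 3, 4, 7, 10, 11, 6, 13, 14, 1, 0]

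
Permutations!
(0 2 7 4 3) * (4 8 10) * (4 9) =[2, 1, 7, 0, 3, 5, 6, 8, 10, 4, 9] =(0 2 7 8 10 9 4 3)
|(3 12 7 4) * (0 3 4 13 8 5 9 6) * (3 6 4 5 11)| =6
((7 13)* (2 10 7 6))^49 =[0, 1, 6, 3, 4, 5, 13, 10, 8, 9, 2, 11, 12, 7] =(2 6 13 7 10)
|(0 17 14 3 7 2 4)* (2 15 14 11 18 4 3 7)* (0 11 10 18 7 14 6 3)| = |(0 17 10 18 4 11 7 15 6 3 2)| = 11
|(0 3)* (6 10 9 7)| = 4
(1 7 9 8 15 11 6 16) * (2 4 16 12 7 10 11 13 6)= (1 10 11 2 4 16)(6 12 7 9 8 15 13)= [0, 10, 4, 3, 16, 5, 12, 9, 15, 8, 11, 2, 7, 6, 14, 13, 1]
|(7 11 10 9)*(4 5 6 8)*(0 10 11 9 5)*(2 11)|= |(0 10 5 6 8 4)(2 11)(7 9)|= 6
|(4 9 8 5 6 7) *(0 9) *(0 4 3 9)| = |(3 9 8 5 6 7)| = 6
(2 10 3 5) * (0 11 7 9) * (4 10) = (0 11 7 9)(2 4 10 3 5) = [11, 1, 4, 5, 10, 2, 6, 9, 8, 0, 3, 7]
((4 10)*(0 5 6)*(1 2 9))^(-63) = [0, 1, 2, 3, 10, 5, 6, 7, 8, 9, 4] = (4 10)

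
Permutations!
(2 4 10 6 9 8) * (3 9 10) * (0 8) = (0 8 2 4 3 9)(6 10) = [8, 1, 4, 9, 3, 5, 10, 7, 2, 0, 6]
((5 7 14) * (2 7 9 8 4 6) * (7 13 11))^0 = (14) = [0, 1, 2, 3, 4, 5, 6, 7, 8, 9, 10, 11, 12, 13, 14]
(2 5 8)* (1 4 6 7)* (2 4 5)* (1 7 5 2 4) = [0, 2, 4, 3, 6, 8, 5, 7, 1] = (1 2 4 6 5 8)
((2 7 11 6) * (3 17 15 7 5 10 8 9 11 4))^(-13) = (2 5 10 8 9 11 6)(3 15 4 17 7) = [0, 1, 5, 15, 17, 10, 2, 3, 9, 11, 8, 6, 12, 13, 14, 4, 16, 7]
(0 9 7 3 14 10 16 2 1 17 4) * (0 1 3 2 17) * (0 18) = (0 9 7 2 3 14 10 16 17 4 1 18) = [9, 18, 3, 14, 1, 5, 6, 2, 8, 7, 16, 11, 12, 13, 10, 15, 17, 4, 0]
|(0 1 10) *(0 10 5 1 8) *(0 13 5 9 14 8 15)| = |(0 15)(1 9 14 8 13 5)| = 6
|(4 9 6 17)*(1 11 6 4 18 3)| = |(1 11 6 17 18 3)(4 9)| = 6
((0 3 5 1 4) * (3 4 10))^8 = (10) = [0, 1, 2, 3, 4, 5, 6, 7, 8, 9, 10]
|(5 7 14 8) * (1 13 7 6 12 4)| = 9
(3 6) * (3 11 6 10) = (3 10)(6 11) = [0, 1, 2, 10, 4, 5, 11, 7, 8, 9, 3, 6]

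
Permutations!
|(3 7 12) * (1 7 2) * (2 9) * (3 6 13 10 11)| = 10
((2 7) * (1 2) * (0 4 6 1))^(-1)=(0 7 2 1 6 4)=[7, 6, 1, 3, 0, 5, 4, 2]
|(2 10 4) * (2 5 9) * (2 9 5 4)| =2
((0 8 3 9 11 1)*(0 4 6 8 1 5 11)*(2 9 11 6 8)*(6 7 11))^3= [8, 3, 1, 9, 6, 5, 0, 7, 2, 4, 10, 11]= (11)(0 8 2 1 3 9 4 6)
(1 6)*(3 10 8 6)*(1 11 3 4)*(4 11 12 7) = (1 11 3 10 8 6 12 7 4) = [0, 11, 2, 10, 1, 5, 12, 4, 6, 9, 8, 3, 7]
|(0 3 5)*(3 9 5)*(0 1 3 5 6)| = |(0 9 6)(1 3 5)| = 3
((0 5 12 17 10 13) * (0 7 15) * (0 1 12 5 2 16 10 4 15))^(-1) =[7, 15, 0, 3, 17, 5, 6, 13, 8, 9, 16, 11, 1, 10, 14, 4, 2, 12] =(0 7 13 10 16 2)(1 15 4 17 12)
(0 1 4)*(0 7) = (0 1 4 7) = [1, 4, 2, 3, 7, 5, 6, 0]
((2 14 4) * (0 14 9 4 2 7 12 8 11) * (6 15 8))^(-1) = (0 11 8 15 6 12 7 4 9 2 14) = [11, 1, 14, 3, 9, 5, 12, 4, 15, 2, 10, 8, 7, 13, 0, 6]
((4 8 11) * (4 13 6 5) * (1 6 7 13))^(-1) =(1 11 8 4 5 6)(7 13) =[0, 11, 2, 3, 5, 6, 1, 13, 4, 9, 10, 8, 12, 7]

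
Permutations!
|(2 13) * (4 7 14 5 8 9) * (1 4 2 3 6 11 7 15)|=|(1 4 15)(2 13 3 6 11 7 14 5 8 9)|=30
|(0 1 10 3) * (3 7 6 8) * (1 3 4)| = 6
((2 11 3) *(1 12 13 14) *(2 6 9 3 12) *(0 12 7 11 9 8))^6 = (0 9 13 6 1)(2 12 3 14 8) = [9, 0, 12, 14, 4, 5, 1, 7, 2, 13, 10, 11, 3, 6, 8]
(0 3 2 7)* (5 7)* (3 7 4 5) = (0 7)(2 3)(4 5) = [7, 1, 3, 2, 5, 4, 6, 0]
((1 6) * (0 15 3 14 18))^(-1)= (0 18 14 3 15)(1 6)= [18, 6, 2, 15, 4, 5, 1, 7, 8, 9, 10, 11, 12, 13, 3, 0, 16, 17, 14]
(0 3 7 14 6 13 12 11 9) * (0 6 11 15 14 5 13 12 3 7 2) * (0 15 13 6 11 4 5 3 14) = (0 7 3 2 15)(4 5 6 12 13 14)(9 11) = [7, 1, 15, 2, 5, 6, 12, 3, 8, 11, 10, 9, 13, 14, 4, 0]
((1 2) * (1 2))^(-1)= (2)= [0, 1, 2]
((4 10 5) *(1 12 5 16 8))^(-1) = (1 8 16 10 4 5 12) = [0, 8, 2, 3, 5, 12, 6, 7, 16, 9, 4, 11, 1, 13, 14, 15, 10]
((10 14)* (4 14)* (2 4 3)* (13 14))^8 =(2 13 10)(3 4 14) =[0, 1, 13, 4, 14, 5, 6, 7, 8, 9, 2, 11, 12, 10, 3]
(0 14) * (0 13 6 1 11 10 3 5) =(0 14 13 6 1 11 10 3 5) =[14, 11, 2, 5, 4, 0, 1, 7, 8, 9, 3, 10, 12, 6, 13]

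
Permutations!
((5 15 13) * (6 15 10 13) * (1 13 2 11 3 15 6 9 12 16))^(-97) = (1 5 2 3 9 16 13 10 11 15 12) = [0, 5, 3, 9, 4, 2, 6, 7, 8, 16, 11, 15, 1, 10, 14, 12, 13]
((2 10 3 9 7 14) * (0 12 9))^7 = (0 3 10 2 14 7 9 12) = [3, 1, 14, 10, 4, 5, 6, 9, 8, 12, 2, 11, 0, 13, 7]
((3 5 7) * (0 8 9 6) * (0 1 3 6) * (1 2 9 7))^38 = [7, 5, 0, 1, 4, 3, 9, 2, 6, 8] = (0 7 2)(1 5 3)(6 9 8)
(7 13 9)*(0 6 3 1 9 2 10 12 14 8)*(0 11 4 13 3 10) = [6, 9, 0, 1, 13, 5, 10, 3, 11, 7, 12, 4, 14, 2, 8] = (0 6 10 12 14 8 11 4 13 2)(1 9 7 3)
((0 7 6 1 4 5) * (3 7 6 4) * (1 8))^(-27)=(0 7 8 5 3 6 4 1)=[7, 0, 2, 6, 1, 3, 4, 8, 5]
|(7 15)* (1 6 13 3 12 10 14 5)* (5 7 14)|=21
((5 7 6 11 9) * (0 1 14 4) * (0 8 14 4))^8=(0 8 1 14 4)(5 11 7 9 6)=[8, 14, 2, 3, 0, 11, 5, 9, 1, 6, 10, 7, 12, 13, 4]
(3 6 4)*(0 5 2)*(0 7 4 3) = (0 5 2 7 4)(3 6) = [5, 1, 7, 6, 0, 2, 3, 4]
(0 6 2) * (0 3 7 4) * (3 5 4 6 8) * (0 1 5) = (0 8 3 7 6 2)(1 5 4) = [8, 5, 0, 7, 1, 4, 2, 6, 3]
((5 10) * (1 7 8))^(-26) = (10)(1 7 8) = [0, 7, 2, 3, 4, 5, 6, 8, 1, 9, 10]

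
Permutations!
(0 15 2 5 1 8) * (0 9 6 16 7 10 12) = (0 15 2 5 1 8 9 6 16 7 10 12) = [15, 8, 5, 3, 4, 1, 16, 10, 9, 6, 12, 11, 0, 13, 14, 2, 7]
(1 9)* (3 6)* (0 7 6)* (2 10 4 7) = (0 2 10 4 7 6 3)(1 9) = [2, 9, 10, 0, 7, 5, 3, 6, 8, 1, 4]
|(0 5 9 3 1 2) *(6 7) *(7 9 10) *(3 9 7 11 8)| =8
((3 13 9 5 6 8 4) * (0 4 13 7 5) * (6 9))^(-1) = [9, 1, 2, 4, 0, 7, 13, 3, 6, 5, 10, 11, 12, 8] = (0 9 5 7 3 4)(6 13 8)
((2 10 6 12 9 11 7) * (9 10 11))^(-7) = (2 7 11)(6 10 12) = [0, 1, 7, 3, 4, 5, 10, 11, 8, 9, 12, 2, 6]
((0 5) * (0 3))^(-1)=(0 3 5)=[3, 1, 2, 5, 4, 0]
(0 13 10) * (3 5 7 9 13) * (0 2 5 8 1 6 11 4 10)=(0 3 8 1 6 11 4 10 2 5 7 9 13)=[3, 6, 5, 8, 10, 7, 11, 9, 1, 13, 2, 4, 12, 0]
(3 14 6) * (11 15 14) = (3 11 15 14 6) = [0, 1, 2, 11, 4, 5, 3, 7, 8, 9, 10, 15, 12, 13, 6, 14]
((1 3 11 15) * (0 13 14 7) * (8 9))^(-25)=(0 7 14 13)(1 15 11 3)(8 9)=[7, 15, 2, 1, 4, 5, 6, 14, 9, 8, 10, 3, 12, 0, 13, 11]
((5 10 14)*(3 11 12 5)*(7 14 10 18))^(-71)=(3 14 7 18 5 12 11)=[0, 1, 2, 14, 4, 12, 6, 18, 8, 9, 10, 3, 11, 13, 7, 15, 16, 17, 5]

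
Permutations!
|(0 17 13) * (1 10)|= 6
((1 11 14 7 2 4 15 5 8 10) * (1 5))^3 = (1 7 15 14 4 11 2) = [0, 7, 1, 3, 11, 5, 6, 15, 8, 9, 10, 2, 12, 13, 4, 14]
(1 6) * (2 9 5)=[0, 6, 9, 3, 4, 2, 1, 7, 8, 5]=(1 6)(2 9 5)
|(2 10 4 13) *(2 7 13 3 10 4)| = 4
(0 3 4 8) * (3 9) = [9, 1, 2, 4, 8, 5, 6, 7, 0, 3] = (0 9 3 4 8)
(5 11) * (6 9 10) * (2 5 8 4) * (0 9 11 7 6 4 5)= [9, 1, 0, 3, 2, 7, 11, 6, 5, 10, 4, 8]= (0 9 10 4 2)(5 7 6 11 8)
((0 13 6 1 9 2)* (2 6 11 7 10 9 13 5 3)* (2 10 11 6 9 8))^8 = (0 3 8)(1 6 13)(2 5 10) = [3, 6, 5, 8, 4, 10, 13, 7, 0, 9, 2, 11, 12, 1]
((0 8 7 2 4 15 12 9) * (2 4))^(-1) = (0 9 12 15 4 7 8) = [9, 1, 2, 3, 7, 5, 6, 8, 0, 12, 10, 11, 15, 13, 14, 4]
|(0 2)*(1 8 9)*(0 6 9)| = |(0 2 6 9 1 8)| = 6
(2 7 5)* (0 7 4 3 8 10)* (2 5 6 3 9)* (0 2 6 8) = (0 7 8 10 2 4 9 6 3) = [7, 1, 4, 0, 9, 5, 3, 8, 10, 6, 2]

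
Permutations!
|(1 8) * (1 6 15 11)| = |(1 8 6 15 11)| = 5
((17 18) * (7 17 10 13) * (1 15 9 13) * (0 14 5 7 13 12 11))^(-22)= (0 5 17 10 15 12)(1 9 11 14 7 18)= [5, 9, 2, 3, 4, 17, 6, 18, 8, 11, 15, 14, 0, 13, 7, 12, 16, 10, 1]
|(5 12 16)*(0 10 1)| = |(0 10 1)(5 12 16)| = 3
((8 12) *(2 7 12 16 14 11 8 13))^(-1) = (2 13 12 7)(8 11 14 16) = [0, 1, 13, 3, 4, 5, 6, 2, 11, 9, 10, 14, 7, 12, 16, 15, 8]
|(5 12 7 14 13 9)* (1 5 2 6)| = 9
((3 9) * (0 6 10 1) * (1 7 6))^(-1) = [1, 0, 2, 9, 4, 5, 7, 10, 8, 3, 6] = (0 1)(3 9)(6 7 10)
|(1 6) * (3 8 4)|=|(1 6)(3 8 4)|=6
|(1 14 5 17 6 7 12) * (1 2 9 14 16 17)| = 10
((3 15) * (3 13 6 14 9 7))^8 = [0, 1, 2, 15, 4, 5, 14, 3, 8, 7, 10, 11, 12, 6, 9, 13] = (3 15 13 6 14 9 7)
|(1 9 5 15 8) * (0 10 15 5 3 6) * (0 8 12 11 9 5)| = |(0 10 15 12 11 9 3 6 8 1 5)| = 11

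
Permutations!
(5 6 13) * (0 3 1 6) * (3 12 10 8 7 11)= (0 12 10 8 7 11 3 1 6 13 5)= [12, 6, 2, 1, 4, 0, 13, 11, 7, 9, 8, 3, 10, 5]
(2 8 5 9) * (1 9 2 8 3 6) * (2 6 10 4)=(1 9 8 5 6)(2 3 10 4)=[0, 9, 3, 10, 2, 6, 1, 7, 5, 8, 4]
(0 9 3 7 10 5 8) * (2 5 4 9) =(0 2 5 8)(3 7 10 4 9) =[2, 1, 5, 7, 9, 8, 6, 10, 0, 3, 4]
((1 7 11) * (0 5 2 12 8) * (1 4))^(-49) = (0 5 2 12 8)(1 4 11 7) = [5, 4, 12, 3, 11, 2, 6, 1, 0, 9, 10, 7, 8]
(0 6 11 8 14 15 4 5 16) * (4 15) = [6, 1, 2, 3, 5, 16, 11, 7, 14, 9, 10, 8, 12, 13, 4, 15, 0] = (0 6 11 8 14 4 5 16)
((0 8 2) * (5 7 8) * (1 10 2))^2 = (0 7 1 2 5 8 10) = [7, 2, 5, 3, 4, 8, 6, 1, 10, 9, 0]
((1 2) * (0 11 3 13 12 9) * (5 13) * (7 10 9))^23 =(0 12 11 7 3 10 5 9 13)(1 2) =[12, 2, 1, 10, 4, 9, 6, 3, 8, 13, 5, 7, 11, 0]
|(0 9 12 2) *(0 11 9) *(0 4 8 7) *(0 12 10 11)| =6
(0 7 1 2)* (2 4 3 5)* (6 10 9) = [7, 4, 0, 5, 3, 2, 10, 1, 8, 6, 9] = (0 7 1 4 3 5 2)(6 10 9)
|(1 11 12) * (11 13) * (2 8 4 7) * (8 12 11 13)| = |(13)(1 8 4 7 2 12)| = 6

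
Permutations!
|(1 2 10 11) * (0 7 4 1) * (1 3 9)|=|(0 7 4 3 9 1 2 10 11)|=9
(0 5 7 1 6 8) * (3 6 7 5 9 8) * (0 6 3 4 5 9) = [0, 7, 2, 3, 5, 9, 4, 1, 6, 8] = (1 7)(4 5 9 8 6)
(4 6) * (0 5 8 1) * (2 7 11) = (0 5 8 1)(2 7 11)(4 6) = [5, 0, 7, 3, 6, 8, 4, 11, 1, 9, 10, 2]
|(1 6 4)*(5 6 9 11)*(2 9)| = |(1 2 9 11 5 6 4)| = 7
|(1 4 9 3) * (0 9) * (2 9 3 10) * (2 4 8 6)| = |(0 3 1 8 6 2 9 10 4)| = 9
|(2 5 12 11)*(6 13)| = |(2 5 12 11)(6 13)| = 4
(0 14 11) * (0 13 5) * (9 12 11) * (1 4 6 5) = (0 14 9 12 11 13 1 4 6 5) = [14, 4, 2, 3, 6, 0, 5, 7, 8, 12, 10, 13, 11, 1, 9]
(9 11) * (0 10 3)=(0 10 3)(9 11)=[10, 1, 2, 0, 4, 5, 6, 7, 8, 11, 3, 9]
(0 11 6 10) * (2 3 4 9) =[11, 1, 3, 4, 9, 5, 10, 7, 8, 2, 0, 6] =(0 11 6 10)(2 3 4 9)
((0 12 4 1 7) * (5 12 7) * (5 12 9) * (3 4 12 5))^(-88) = [0, 9, 2, 1, 5, 3, 6, 7, 8, 4, 10, 11, 12] = (12)(1 9 4 5 3)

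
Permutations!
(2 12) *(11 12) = (2 11 12) = [0, 1, 11, 3, 4, 5, 6, 7, 8, 9, 10, 12, 2]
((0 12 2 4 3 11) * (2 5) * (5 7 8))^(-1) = (0 11 3 4 2 5 8 7 12) = [11, 1, 5, 4, 2, 8, 6, 12, 7, 9, 10, 3, 0]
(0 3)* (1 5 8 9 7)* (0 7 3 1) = (0 1 5 8 9 3 7) = [1, 5, 2, 7, 4, 8, 6, 0, 9, 3]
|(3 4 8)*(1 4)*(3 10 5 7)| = |(1 4 8 10 5 7 3)| = 7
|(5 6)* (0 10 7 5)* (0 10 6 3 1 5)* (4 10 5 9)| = |(0 6 5 3 1 9 4 10 7)| = 9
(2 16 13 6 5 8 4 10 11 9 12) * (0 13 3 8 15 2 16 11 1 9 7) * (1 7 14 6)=(0 13 1 9 12 16 3 8 4 10 7)(2 11 14 6 5 15)=[13, 9, 11, 8, 10, 15, 5, 0, 4, 12, 7, 14, 16, 1, 6, 2, 3]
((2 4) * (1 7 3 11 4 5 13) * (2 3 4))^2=(1 4 11 5)(2 13 7 3)=[0, 4, 13, 2, 11, 1, 6, 3, 8, 9, 10, 5, 12, 7]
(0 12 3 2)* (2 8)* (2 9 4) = (0 12 3 8 9 4 2) = [12, 1, 0, 8, 2, 5, 6, 7, 9, 4, 10, 11, 3]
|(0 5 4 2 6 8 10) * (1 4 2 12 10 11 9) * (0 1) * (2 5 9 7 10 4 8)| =10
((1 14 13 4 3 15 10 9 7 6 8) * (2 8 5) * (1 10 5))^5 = (1 15 9 13 2 6 3 10 14 5 7 4 8) = [0, 15, 6, 10, 8, 7, 3, 4, 1, 13, 14, 11, 12, 2, 5, 9]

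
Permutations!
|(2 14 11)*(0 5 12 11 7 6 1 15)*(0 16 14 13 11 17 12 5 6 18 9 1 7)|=|(0 6 7 18 9 1 15 16 14)(2 13 11)(12 17)|=18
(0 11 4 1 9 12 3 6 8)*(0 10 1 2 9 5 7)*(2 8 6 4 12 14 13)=(0 11 12 3 4 8 10 1 5 7)(2 9 14 13)=[11, 5, 9, 4, 8, 7, 6, 0, 10, 14, 1, 12, 3, 2, 13]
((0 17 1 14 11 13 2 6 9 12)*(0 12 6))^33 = (0 13 14 17 2 11 1)(6 9) = [13, 0, 11, 3, 4, 5, 9, 7, 8, 6, 10, 1, 12, 14, 17, 15, 16, 2]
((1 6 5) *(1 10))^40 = (10) = [0, 1, 2, 3, 4, 5, 6, 7, 8, 9, 10]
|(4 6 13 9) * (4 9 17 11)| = |(4 6 13 17 11)| = 5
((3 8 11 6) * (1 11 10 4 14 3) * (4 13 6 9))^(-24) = [0, 8, 2, 11, 6, 5, 3, 7, 9, 13, 4, 10, 12, 14, 1] = (1 8 9 13 14)(3 11 10 4 6)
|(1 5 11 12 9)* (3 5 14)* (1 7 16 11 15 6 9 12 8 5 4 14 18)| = |(1 18)(3 4 14)(5 15 6 9 7 16 11 8)| = 24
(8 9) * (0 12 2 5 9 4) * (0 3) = [12, 1, 5, 0, 3, 9, 6, 7, 4, 8, 10, 11, 2] = (0 12 2 5 9 8 4 3)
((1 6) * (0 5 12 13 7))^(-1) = (0 7 13 12 5)(1 6) = [7, 6, 2, 3, 4, 0, 1, 13, 8, 9, 10, 11, 5, 12]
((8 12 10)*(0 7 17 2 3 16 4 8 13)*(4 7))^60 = (17) = [0, 1, 2, 3, 4, 5, 6, 7, 8, 9, 10, 11, 12, 13, 14, 15, 16, 17]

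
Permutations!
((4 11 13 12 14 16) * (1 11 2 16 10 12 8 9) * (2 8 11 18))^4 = [0, 4, 9, 3, 18, 5, 6, 7, 2, 16, 12, 11, 14, 13, 10, 15, 1, 17, 8] = (1 4 18 8 2 9 16)(10 12 14)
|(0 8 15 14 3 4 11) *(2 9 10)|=|(0 8 15 14 3 4 11)(2 9 10)|=21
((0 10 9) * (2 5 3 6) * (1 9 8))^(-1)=[9, 8, 6, 5, 4, 2, 3, 7, 10, 1, 0]=(0 9 1 8 10)(2 6 3 5)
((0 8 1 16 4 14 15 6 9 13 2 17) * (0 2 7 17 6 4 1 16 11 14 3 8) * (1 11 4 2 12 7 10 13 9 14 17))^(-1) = (1 7 12 17 11 16 8 3 4)(2 15 14 6)(10 13) = [0, 7, 15, 4, 1, 5, 2, 12, 3, 9, 13, 16, 17, 10, 6, 14, 8, 11]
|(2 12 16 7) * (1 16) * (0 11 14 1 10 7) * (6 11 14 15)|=12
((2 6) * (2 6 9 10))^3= (10)= [0, 1, 2, 3, 4, 5, 6, 7, 8, 9, 10]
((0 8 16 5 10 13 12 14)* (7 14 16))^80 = (16) = [0, 1, 2, 3, 4, 5, 6, 7, 8, 9, 10, 11, 12, 13, 14, 15, 16]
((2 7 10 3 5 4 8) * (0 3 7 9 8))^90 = (10)(0 5)(3 4) = [5, 1, 2, 4, 3, 0, 6, 7, 8, 9, 10]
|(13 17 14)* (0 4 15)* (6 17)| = |(0 4 15)(6 17 14 13)| = 12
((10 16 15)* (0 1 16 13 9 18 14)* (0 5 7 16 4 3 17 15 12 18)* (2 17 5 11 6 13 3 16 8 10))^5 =(0 18 9 12 13 16 6 4 11 1 14)(2 15 17) =[18, 14, 15, 3, 11, 5, 4, 7, 8, 12, 10, 1, 13, 16, 0, 17, 6, 2, 9]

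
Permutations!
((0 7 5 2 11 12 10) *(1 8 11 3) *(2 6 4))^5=[2, 0, 12, 10, 11, 1, 8, 3, 7, 9, 4, 5, 6]=(0 2 12 6 8 7 3 10 4 11 5 1)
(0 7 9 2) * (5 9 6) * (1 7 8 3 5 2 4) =(0 8 3 5 9 4 1 7 6 2) =[8, 7, 0, 5, 1, 9, 2, 6, 3, 4]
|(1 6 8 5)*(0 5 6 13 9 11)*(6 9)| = |(0 5 1 13 6 8 9 11)| = 8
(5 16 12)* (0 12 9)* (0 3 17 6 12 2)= [2, 1, 0, 17, 4, 16, 12, 7, 8, 3, 10, 11, 5, 13, 14, 15, 9, 6]= (0 2)(3 17 6 12 5 16 9)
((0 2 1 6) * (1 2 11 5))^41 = [11, 6, 2, 3, 4, 1, 0, 7, 8, 9, 10, 5] = (0 11 5 1 6)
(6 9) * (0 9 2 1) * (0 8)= (0 9 6 2 1 8)= [9, 8, 1, 3, 4, 5, 2, 7, 0, 6]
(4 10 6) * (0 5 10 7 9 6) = (0 5 10)(4 7 9 6) = [5, 1, 2, 3, 7, 10, 4, 9, 8, 6, 0]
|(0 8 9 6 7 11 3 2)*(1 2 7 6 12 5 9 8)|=3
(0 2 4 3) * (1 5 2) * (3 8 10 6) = (0 1 5 2 4 8 10 6 3) = [1, 5, 4, 0, 8, 2, 3, 7, 10, 9, 6]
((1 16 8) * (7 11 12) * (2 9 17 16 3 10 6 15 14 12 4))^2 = (1 10 15 12 11 2 17 8 3 6 14 7 4 9 16) = [0, 10, 17, 6, 9, 5, 14, 4, 3, 16, 15, 2, 11, 13, 7, 12, 1, 8]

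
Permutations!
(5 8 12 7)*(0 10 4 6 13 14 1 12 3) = (0 10 4 6 13 14 1 12 7 5 8 3) = [10, 12, 2, 0, 6, 8, 13, 5, 3, 9, 4, 11, 7, 14, 1]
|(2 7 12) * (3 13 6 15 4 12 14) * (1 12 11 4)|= |(1 12 2 7 14 3 13 6 15)(4 11)|= 18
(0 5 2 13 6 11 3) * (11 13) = (0 5 2 11 3)(6 13) = [5, 1, 11, 0, 4, 2, 13, 7, 8, 9, 10, 3, 12, 6]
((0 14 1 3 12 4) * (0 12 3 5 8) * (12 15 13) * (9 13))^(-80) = (15) = [0, 1, 2, 3, 4, 5, 6, 7, 8, 9, 10, 11, 12, 13, 14, 15]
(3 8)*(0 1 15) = (0 1 15)(3 8) = [1, 15, 2, 8, 4, 5, 6, 7, 3, 9, 10, 11, 12, 13, 14, 0]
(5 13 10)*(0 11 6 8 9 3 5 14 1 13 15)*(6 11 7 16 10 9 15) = [7, 13, 2, 5, 4, 6, 8, 16, 15, 3, 14, 11, 12, 9, 1, 0, 10] = (0 7 16 10 14 1 13 9 3 5 6 8 15)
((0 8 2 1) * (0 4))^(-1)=[4, 2, 8, 3, 1, 5, 6, 7, 0]=(0 4 1 2 8)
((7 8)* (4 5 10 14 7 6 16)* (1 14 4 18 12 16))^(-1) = (1 6 8 7 14)(4 10 5)(12 18 16) = [0, 6, 2, 3, 10, 4, 8, 14, 7, 9, 5, 11, 18, 13, 1, 15, 12, 17, 16]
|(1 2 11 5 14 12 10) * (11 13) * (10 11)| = 4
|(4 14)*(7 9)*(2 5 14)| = 4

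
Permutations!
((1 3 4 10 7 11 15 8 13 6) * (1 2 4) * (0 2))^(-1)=(0 6 13 8 15 11 7 10 4 2)(1 3)=[6, 3, 0, 1, 2, 5, 13, 10, 15, 9, 4, 7, 12, 8, 14, 11]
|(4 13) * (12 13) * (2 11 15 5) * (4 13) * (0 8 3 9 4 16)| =28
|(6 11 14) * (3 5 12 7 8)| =15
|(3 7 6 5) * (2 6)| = |(2 6 5 3 7)| = 5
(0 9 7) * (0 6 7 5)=(0 9 5)(6 7)=[9, 1, 2, 3, 4, 0, 7, 6, 8, 5]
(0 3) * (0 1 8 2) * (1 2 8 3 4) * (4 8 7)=[8, 3, 0, 2, 1, 5, 6, 4, 7]=(0 8 7 4 1 3 2)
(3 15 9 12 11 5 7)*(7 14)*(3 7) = (3 15 9 12 11 5 14) = [0, 1, 2, 15, 4, 14, 6, 7, 8, 12, 10, 5, 11, 13, 3, 9]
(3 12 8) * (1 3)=(1 3 12 8)=[0, 3, 2, 12, 4, 5, 6, 7, 1, 9, 10, 11, 8]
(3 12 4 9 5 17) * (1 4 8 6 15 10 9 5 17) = (1 4 5)(3 12 8 6 15 10 9 17) = [0, 4, 2, 12, 5, 1, 15, 7, 6, 17, 9, 11, 8, 13, 14, 10, 16, 3]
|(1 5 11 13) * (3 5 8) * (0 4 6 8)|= |(0 4 6 8 3 5 11 13 1)|= 9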